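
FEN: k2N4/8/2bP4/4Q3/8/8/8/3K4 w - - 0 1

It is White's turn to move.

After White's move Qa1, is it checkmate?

no

After Qa1: black king on a8; in check: yes, from the white queen on a1.
Black has 2 legal replies: Kb8, Ba4+.
In check but a legal move exists → not checkmate.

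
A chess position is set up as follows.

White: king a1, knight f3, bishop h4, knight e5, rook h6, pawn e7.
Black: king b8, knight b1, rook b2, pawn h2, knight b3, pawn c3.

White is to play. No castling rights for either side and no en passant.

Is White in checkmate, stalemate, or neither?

checkmate

White to move; white king on a1.
In check: yes, from the black knight on b3.
King squares — b1: attacked by Rb2; a2: attacked by Rb2; b2: attacked by Pc3.
Legal moves for White: none.
In check with no legal moves → checkmate.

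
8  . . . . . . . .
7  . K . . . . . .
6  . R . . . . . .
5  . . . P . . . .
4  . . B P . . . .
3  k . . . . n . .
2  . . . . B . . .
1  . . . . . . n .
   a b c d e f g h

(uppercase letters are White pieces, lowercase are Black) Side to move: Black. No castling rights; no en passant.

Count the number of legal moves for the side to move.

10

Black to move; king on a3.
In check: no.
Legal moves: Ng5, Ne5, Nh4, Nxd4, Nh2, Nd2, Ne1, Ka4, Nh3, Nxe2.
Count: 10.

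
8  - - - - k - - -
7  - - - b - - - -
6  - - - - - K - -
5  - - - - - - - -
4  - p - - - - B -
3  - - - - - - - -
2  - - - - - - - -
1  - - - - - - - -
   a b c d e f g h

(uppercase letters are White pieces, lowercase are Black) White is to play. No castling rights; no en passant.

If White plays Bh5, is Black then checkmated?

no

After Bh5: black king on e8; in check: yes, from the white bishop on h5.
Black has 2 legal replies: Kf8, Kd8.
In check but a legal move exists → not checkmate.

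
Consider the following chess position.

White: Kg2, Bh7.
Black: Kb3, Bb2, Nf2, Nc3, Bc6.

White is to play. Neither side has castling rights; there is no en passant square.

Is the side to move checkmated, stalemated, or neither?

White to move; white king on g2.
In check: yes, from the black bishop on c6.
Legal moves for White: Kg3, Kh2, Kxf2, Kg1, Kf1, Be4.
White is in check but has 6 legal moves → neither.

neither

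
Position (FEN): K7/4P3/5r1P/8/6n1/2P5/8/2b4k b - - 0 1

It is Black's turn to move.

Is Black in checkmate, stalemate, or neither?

neither

Black to move; black king on h1.
In check: no.
Legal moves for Black include: Rf8+, Rf7, Rxh6, Rg6, Re6, Rd6, Rc6, Rb6, Ra6+, Rf5, Rf4, Rf3, Rf2, Rf1, Nxh6, Ne5, Ne3, Nh2, ... (list truncated; more exist).
Black has legal moves and is not in check → neither.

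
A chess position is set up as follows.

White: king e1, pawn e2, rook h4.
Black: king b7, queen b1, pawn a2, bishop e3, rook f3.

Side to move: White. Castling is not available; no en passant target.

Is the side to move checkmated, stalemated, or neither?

checkmate

White to move; white king on e1.
In check: yes, from the black queen on b1.
King squares — d1: attacked by Qb1; f1: attacked by Qb1; d2: attacked by Be3; e2: own pawn; f2: attacked by Be3.
Legal moves for White: none.
In check with no legal moves → checkmate.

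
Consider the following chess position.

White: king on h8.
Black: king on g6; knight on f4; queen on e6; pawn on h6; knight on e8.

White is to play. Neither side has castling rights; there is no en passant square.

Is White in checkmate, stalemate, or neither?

White to move; white king on h8.
In check: no.
King squares — g7: attacked by Kg6; h7: attacked by Kg6; g8: attacked by Qe6.
Legal moves for White: none.
Not in check and no legal moves → stalemate.

stalemate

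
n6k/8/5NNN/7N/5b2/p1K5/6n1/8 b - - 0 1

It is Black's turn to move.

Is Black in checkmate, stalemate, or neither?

checkmate

Black to move; black king on h8.
In check: yes, from the white knight on g6.
King squares — g7: attacked by Nh5; h7: attacked by Nf6; g8: attacked by Nf6.
Legal moves for Black: none.
In check with no legal moves → checkmate.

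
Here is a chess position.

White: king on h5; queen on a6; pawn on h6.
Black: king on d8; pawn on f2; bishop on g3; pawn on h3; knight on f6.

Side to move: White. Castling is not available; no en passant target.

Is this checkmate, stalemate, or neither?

neither

White to move; white king on h5.
In check: yes, from the black knight on f6.
Legal moves for White: Kg6, Kg5, Qxf6+.
White is in check but has 3 legal moves → neither.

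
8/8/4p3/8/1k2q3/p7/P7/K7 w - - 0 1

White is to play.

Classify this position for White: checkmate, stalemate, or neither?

White to move; white king on a1.
In check: no.
King squares — b1: attacked by Qe4; a2: own pawn; b2: attacked by Pa3.
Legal moves for White: none.
Not in check and no legal moves → stalemate.

stalemate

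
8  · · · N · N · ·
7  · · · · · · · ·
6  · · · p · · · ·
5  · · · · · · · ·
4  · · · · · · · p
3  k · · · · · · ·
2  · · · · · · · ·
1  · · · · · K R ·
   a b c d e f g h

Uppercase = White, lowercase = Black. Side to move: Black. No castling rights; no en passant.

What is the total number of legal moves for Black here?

Black to move; king on a3.
In check: no.
Legal moves: Kb4, Ka4, Kb3, Kb2, Ka2, d5, h3.
Count: 7.

7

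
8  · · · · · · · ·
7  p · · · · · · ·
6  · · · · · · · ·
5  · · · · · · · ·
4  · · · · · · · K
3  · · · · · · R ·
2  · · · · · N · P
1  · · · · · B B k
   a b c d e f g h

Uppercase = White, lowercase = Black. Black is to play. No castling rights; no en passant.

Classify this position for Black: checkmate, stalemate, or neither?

checkmate

Black to move; black king on h1.
In check: yes, from the white knight on f2.
King squares — g1: attacked by Rg3; g2: attacked by Bf1; h2: attacked by Bg1.
Legal moves for Black: none.
In check with no legal moves → checkmate.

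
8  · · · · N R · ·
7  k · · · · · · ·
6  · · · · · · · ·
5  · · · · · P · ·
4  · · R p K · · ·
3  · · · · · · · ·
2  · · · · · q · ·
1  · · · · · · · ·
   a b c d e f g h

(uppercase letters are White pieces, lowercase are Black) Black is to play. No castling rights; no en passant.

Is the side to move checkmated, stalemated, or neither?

neither

Black to move; black king on a7.
In check: no.
Legal moves for Black include: Kb8, Ka8, Kb7, Kb6, Ka6, Qxf5+, Qh4+, Qf4+, Qg3, Qf3+, Qe3+, Qh2, Qg2+, Qe2+, Qd2, Qc2+, Qb2, Qa2, ... (list truncated; more exist).
Black has legal moves and is not in check → neither.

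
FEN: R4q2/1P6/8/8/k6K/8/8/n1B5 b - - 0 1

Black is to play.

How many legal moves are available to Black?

4

Black to move; king on a4.
In check: yes, from the white rook on a8.
Legal moves: Kb5, Kb4, Kb3, Qxa8.
Count: 4.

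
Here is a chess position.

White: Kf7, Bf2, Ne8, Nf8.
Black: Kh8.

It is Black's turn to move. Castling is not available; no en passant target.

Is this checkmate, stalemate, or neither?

stalemate

Black to move; black king on h8.
In check: no.
King squares — g7: attacked by Kf7; h7: attacked by Nf8; g8: attacked by Kf7.
Legal moves for Black: none.
Not in check and no legal moves → stalemate.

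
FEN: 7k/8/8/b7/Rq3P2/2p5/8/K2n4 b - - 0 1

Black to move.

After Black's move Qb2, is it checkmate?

yes

After Qb2: white king on a1; in check: yes, from the black queen on b2.
King squares — b1: attacked by Qb2; a2: attacked by Qb2; b2: attacked by Nd1.
White has no legal moves → checkmate.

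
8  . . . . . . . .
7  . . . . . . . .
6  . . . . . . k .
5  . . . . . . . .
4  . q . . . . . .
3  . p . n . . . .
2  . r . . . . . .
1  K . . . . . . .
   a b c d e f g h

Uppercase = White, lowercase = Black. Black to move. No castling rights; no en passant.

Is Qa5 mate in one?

After Qa5: white king on a1; in check: yes, from the black queen on a5.
King squares — b1: attacked by Rb2; a2: attacked by Rb2; b2: attacked by Nd3.
White has no legal moves → checkmate.

yes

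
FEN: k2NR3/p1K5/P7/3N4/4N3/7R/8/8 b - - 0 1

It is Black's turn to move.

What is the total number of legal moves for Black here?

0

Black to move; king on a8.
In check: no.
Legal moves: none.
Count: 0.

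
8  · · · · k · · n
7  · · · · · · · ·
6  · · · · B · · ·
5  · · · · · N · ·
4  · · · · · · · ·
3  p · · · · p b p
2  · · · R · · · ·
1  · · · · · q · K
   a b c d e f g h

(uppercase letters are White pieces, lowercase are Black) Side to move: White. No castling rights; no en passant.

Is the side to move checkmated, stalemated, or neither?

checkmate

White to move; white king on h1.
In check: yes, from the black queen on f1.
King squares — g1: attacked by Qf1; g2: attacked by Qf1; h2: attacked by Bg3.
Legal moves for White: none.
In check with no legal moves → checkmate.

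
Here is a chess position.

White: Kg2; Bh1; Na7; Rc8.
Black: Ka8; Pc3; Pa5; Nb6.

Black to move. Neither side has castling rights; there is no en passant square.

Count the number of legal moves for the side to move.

3

Black to move; king on a8.
In check: yes, from the white rook on c8.
Legal moves: Kb7, Kxa7, Nxc8.
Count: 3.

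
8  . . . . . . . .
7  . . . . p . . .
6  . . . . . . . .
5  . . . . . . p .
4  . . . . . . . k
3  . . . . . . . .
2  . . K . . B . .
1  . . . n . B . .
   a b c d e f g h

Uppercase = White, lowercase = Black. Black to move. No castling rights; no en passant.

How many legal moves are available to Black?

Black to move; king on h4.
In check: yes, from the white bishop on f2.
Legal moves: Kh5, Kg4, Nxf2.
Count: 3.

3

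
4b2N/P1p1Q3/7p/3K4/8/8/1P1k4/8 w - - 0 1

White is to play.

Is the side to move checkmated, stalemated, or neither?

neither

White to move; white king on d5.
In check: no.
Legal moves for White include: Nf7, Ng6, Qf8, Qxe8, Qd8, Qh7, Qg7, Qf7, Qd7, Qxc7, Qf6, Qe6, Qd6, Qg5+, Qe5, Qc5, Qh4, Qe4, ... (list truncated; more exist).
White has legal moves and is not in check → neither.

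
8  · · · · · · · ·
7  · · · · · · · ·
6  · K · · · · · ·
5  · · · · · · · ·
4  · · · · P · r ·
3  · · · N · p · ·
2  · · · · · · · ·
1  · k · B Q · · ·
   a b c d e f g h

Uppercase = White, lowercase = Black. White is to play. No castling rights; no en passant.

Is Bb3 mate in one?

yes

After Bb3: black king on b1; in check: yes, from the white queen on e1.
King squares — a1: attacked by Qe1; c1: attacked by Qe1; a2: attacked by Bb3; b2: attacked by Nd3; c2: attacked by Bb3.
Black has no legal moves → checkmate.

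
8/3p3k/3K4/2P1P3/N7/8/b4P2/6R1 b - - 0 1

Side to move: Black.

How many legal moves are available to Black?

9

Black to move; king on h7.
In check: no.
Legal moves: Kh8, Kh6, Bg8, Bf7, Be6, Bd5, Bc4, Bb3, Bb1.
Count: 9.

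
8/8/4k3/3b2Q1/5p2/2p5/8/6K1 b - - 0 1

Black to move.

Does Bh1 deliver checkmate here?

no

After Bh1: white king on g1; in check: no.
White is not in check, so this cannot be checkmate.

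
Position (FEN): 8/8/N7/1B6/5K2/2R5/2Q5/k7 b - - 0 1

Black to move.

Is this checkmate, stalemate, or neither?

Black to move; black king on a1.
In check: no.
King squares — b1: attacked by Qc2; a2: attacked by Qc2; b2: attacked by Qc2.
Legal moves for Black: none.
Not in check and no legal moves → stalemate.

stalemate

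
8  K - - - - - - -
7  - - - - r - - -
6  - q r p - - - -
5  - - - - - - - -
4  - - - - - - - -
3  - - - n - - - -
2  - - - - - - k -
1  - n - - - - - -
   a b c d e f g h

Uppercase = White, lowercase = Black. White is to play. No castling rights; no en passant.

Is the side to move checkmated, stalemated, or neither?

White to move; white king on a8.
In check: no.
King squares — a7: attacked by Qb6; b7: attacked by Qb6; b8: attacked by Qb6.
Legal moves for White: none.
Not in check and no legal moves → stalemate.

stalemate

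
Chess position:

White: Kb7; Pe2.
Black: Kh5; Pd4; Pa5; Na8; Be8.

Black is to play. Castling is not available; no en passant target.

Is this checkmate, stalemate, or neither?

Black to move; black king on h5.
In check: no.
Legal moves for Black: Bf7, Bd7, Bg6, Bc6+, Bb5, Ba4, Nc7, Nb6, Kh6, Kg6, Kg5, Kh4, Kg4, a4, d3.
Black has 15 legal moves and is not in check → neither.

neither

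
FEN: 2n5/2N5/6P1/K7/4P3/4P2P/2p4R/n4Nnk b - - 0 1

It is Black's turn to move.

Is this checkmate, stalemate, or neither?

Black to move; black king on h1.
In check: yes, from the white rook on h2.
King squares — g1: own knight; g2: attacked by Rh2; h2: attacked by Nf1.
Legal moves for Black: none.
In check with no legal moves → checkmate.

checkmate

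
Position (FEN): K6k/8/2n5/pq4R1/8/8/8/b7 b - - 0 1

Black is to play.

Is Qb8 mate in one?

yes

After Qb8: white king on a8; in check: yes, from the black queen on b8.
King squares — a7: attacked by Nc6; b7: attacked by Qb8; b8: attacked by Nc6.
White has no legal moves → checkmate.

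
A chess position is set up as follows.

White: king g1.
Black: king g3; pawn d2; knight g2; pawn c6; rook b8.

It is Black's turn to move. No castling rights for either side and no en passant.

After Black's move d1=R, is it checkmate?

yes

After d1=R: white king on g1; in check: yes, from the black rook on d1.
King squares — f1: attacked by Rd1; h1: attacked by Rd1; f2: attacked by Kg3; g2: attacked by Kg3; h2: attacked by Kg3.
White has no legal moves → checkmate.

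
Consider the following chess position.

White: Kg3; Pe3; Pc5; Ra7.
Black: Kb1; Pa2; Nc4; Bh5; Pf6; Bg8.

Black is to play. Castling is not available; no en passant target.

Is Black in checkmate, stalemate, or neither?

neither

Black to move; black king on b1.
In check: no.
Legal moves for Black include: Bh7, Bgf7, Be6, Bd5, Be8, Bhf7, Bg6, Bg4, Bf3, Be2, Bd1, Nd6, Nb6, Ne5, Na5, Nxe3, Na3, Nd2, ... (list truncated; more exist).
Black has legal moves and is not in check → neither.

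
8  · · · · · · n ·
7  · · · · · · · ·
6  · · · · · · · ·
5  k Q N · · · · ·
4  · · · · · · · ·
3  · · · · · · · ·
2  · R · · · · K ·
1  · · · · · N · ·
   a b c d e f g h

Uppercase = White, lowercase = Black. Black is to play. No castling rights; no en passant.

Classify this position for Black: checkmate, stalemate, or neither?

Black to move; black king on a5.
In check: yes, from the white queen on b5.
King squares — a4: attacked by Qb5; b4: attacked by Rb2; b5: attacked by Rb2; a6: attacked by Qb5; b6: attacked by Qb5.
Legal moves for Black: none.
In check with no legal moves → checkmate.

checkmate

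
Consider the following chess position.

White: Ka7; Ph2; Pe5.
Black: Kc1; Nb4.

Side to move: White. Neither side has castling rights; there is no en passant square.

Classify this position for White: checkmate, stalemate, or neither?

neither

White to move; white king on a7.
In check: no.
Legal moves for White: Kb8, Ka8, Kb7, Kb6, e6, h3, h4.
White has 7 legal moves and is not in check → neither.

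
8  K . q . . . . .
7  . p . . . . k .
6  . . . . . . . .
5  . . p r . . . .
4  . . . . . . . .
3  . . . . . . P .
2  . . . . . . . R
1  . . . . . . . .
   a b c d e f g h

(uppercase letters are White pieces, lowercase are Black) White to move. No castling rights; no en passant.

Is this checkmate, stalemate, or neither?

White to move; white king on a8.
In check: yes, from the black queen on c8.
King squares — a7: available; b7: attacked by Qc8; b8: attacked by Qc8.
Legal moves for White: Ka7.
White is in check but has 1 legal move → neither.

neither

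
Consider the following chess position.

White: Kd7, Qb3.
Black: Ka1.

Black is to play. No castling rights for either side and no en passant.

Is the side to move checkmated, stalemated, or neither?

stalemate

Black to move; black king on a1.
In check: no.
King squares — b1: attacked by Qb3; a2: attacked by Qb3; b2: attacked by Qb3.
Legal moves for Black: none.
Not in check and no legal moves → stalemate.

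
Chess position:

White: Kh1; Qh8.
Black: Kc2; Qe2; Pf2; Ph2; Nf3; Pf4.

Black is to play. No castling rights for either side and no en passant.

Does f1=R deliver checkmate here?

After f1=R: white king on h1; in check: yes, from the black rook on f1.
King squares — g1: attacked by Rf1; g2: attacked by Qe2; h2: attacked by Qe2.
White has no legal moves → checkmate.

yes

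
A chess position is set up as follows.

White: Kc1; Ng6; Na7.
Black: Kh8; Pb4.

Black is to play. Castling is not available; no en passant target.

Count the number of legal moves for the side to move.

3

Black to move; king on h8.
In check: yes, from the white knight on g6.
Legal moves: Kg8, Kh7, Kg7.
Count: 3.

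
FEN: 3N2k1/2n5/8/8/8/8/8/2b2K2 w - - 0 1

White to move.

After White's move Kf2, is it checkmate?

no

After Kf2: black king on g8; in check: no.
Black is not in check, so this cannot be checkmate.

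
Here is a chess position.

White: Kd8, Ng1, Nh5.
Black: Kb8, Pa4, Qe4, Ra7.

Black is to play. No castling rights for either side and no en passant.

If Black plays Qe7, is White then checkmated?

After Qe7: white king on d8; in check: yes, from the black queen on e7.
King squares — c7: attacked by Ra7; d7: attacked by Ra7; e7: attacked by Ra7; c8: attacked by Kb8; e8: attacked by Qe7.
White has no legal moves → checkmate.

yes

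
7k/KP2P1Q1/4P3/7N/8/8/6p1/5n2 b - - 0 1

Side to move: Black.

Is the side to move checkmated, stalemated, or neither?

checkmate

Black to move; black king on h8.
In check: yes, from the white queen on g7.
King squares — g7: attacked by Nh5; h7: attacked by Qg7; g8: attacked by Qg7.
Legal moves for Black: none.
In check with no legal moves → checkmate.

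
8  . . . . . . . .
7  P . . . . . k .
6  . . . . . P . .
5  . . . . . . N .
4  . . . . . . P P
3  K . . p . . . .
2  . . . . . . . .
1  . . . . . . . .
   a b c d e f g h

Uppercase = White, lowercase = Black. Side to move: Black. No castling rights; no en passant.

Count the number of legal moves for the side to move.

6

Black to move; king on g7.
In check: yes, from the white pawn on f6.
Legal moves: Kh8, Kg8, Kf8, Kh6, Kg6, Kxf6.
Count: 6.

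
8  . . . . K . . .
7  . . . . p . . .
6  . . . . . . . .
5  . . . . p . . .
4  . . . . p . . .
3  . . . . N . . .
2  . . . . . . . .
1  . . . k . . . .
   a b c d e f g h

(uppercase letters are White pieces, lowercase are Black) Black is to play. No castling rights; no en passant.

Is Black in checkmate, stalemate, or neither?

Black to move; black king on d1.
In check: yes, from the white knight on e3.
Legal moves for Black: Ke2, Kd2, Ke1, Kc1.
Black is in check but has 4 legal moves → neither.

neither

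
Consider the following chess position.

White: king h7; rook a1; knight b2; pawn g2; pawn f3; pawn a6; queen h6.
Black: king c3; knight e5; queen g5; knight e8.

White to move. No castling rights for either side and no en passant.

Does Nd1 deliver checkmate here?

no

After Nd1: black king on c3; in check: yes, from the white knight on d1.
Black has 7 legal replies: Kd4, Kc4, Kb4, Kd3, Kb3, Kd2, Kc2.
In check but a legal move exists → not checkmate.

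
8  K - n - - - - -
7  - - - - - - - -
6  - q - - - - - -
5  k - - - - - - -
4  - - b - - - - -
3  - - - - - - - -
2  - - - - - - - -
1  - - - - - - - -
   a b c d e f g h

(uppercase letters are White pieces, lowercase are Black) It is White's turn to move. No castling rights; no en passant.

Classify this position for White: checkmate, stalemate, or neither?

stalemate

White to move; white king on a8.
In check: no.
King squares — a7: attacked by Qb6; b7: attacked by Qb6; b8: attacked by Qb6.
Legal moves for White: none.
Not in check and no legal moves → stalemate.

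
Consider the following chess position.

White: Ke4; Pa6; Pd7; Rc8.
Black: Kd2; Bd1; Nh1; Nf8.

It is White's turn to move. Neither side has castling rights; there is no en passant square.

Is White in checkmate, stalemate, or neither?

White to move; white king on e4.
In check: no.
Legal moves for White include: Rxf8, Re8, Rd8, Rb8, Ra8, Rc7, Rc6, Rc5, Rc4, Rc3, Rc2+, Rc1, Kf5, Ke5, Kd5, Kf4, Kd4, d8=Q+, ... (list truncated; more exist).
White has legal moves and is not in check → neither.

neither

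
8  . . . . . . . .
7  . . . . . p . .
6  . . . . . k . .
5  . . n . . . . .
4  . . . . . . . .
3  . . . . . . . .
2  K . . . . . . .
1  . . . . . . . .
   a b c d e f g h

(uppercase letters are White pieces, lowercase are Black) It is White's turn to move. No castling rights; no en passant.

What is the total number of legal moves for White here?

4

White to move; king on a2.
In check: no.
Legal moves: Ka3, Kb2, Kb1, Ka1.
Count: 4.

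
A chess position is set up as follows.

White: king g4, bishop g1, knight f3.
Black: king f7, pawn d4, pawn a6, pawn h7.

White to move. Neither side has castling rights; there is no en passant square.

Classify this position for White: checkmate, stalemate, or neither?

White to move; white king on g4.
In check: no.
Legal moves for White: Kh5, Kg5, Kf5, Kh4, Kf4, Kh3, Kg3, Ng5+, Ne5+, Nh4, Nxd4, Nh2, Nd2, Ne1, Bxd4, Be3, Bh2, Bf2.
White has 18 legal moves and is not in check → neither.

neither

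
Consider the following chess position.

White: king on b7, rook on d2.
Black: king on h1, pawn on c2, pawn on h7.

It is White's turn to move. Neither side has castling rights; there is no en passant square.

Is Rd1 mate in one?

no

After Rd1: black king on h1; in check: yes, from the white rook on d1.
Black has 6 legal replies: Kh2, Kg2, cxd1=Q, cxd1=R, cxd1=B, cxd1=N.
In check but a legal move exists → not checkmate.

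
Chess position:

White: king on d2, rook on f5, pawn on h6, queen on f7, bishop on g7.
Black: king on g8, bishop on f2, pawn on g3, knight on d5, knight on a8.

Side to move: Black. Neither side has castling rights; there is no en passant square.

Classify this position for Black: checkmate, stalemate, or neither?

neither

Black to move; black king on g8.
In check: yes, from the white queen on f7.
King squares — f7: attacked by Rf5; g7: attacked by Ph6; h7: available; f8: attacked by Qf7; h8: attacked by Bg7.
Legal moves for Black: Kh7.
Black is in check but has 1 legal move → neither.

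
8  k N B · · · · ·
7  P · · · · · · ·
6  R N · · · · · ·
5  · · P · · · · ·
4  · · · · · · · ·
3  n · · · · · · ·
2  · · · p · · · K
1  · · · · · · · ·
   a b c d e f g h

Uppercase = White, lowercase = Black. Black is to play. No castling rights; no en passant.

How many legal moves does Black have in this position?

Black to move; king on a8.
In check: yes, from the white knight on b6.
Legal moves: none.
Count: 0.

0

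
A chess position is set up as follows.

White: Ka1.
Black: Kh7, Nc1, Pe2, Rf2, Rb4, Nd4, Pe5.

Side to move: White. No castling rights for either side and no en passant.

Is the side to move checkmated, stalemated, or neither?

stalemate

White to move; white king on a1.
In check: no.
King squares — b1: attacked by Rb4; a2: attacked by Nc1; b2: attacked by Rb4.
Legal moves for White: none.
Not in check and no legal moves → stalemate.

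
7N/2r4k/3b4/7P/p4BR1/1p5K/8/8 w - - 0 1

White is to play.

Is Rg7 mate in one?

After Rg7: black king on h7; in check: yes, from the white rook on g7.
Black has 3 legal replies: Kxh8, Kxg7, Rxg7.
In check but a legal move exists → not checkmate.

no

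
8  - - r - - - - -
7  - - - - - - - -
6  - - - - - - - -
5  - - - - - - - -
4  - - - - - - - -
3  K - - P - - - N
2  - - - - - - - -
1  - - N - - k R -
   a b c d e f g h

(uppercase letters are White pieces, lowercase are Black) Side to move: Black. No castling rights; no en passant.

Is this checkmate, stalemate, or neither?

checkmate

Black to move; black king on f1.
In check: yes, from the white rook on g1.
King squares — e1: attacked by Rg1; g1: attacked by Nh3; e2: attacked by Nc1; f2: attacked by Nh3; g2: attacked by Rg1.
Legal moves for Black: none.
In check with no legal moves → checkmate.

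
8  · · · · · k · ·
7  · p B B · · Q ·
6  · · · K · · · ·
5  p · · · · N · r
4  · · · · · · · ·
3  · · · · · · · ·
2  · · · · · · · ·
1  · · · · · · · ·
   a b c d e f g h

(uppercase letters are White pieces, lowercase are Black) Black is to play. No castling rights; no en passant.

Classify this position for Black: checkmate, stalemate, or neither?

Black to move; black king on f8.
In check: yes, from the white queen on g7.
King squares — e7: attacked by Nf5; f7: attacked by Qg7; g7: attacked by Nf5; e8: attacked by Bd7; g8: attacked by Qg7.
Legal moves for Black: none.
In check with no legal moves → checkmate.

checkmate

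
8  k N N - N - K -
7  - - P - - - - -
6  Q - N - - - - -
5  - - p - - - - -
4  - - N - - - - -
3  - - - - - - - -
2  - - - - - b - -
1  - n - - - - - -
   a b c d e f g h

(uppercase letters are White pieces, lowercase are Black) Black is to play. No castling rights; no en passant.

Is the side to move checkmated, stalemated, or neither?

checkmate

Black to move; black king on a8.
In check: yes, from the white queen on a6.
King squares — a7: attacked by Qa6; b7: attacked by Qa6; b8: attacked by Nc6.
Legal moves for Black: none.
In check with no legal moves → checkmate.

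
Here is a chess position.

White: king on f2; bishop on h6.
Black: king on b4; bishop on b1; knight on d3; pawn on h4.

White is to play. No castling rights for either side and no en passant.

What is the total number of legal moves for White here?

White to move; king on f2.
In check: yes, from the black knight on d3.
Legal moves: Kf3, Ke3, Kg2, Ke2, Kg1, Kf1.
Count: 6.

6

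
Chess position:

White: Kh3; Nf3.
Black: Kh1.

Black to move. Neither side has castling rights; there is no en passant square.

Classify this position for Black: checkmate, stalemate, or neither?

Black to move; black king on h1.
In check: no.
King squares — g1: attacked by Nf3; g2: attacked by Kh3; h2: attacked by Nf3.
Legal moves for Black: none.
Not in check and no legal moves → stalemate.

stalemate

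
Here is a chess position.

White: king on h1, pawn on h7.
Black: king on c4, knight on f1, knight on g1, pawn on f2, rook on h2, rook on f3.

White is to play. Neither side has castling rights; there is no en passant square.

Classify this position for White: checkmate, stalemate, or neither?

checkmate

White to move; white king on h1.
In check: yes, from the black rook on h2.
King squares — g1: attacked by Pf2; g2: attacked by Rh2; h2: attacked by Nf1.
Legal moves for White: none.
In check with no legal moves → checkmate.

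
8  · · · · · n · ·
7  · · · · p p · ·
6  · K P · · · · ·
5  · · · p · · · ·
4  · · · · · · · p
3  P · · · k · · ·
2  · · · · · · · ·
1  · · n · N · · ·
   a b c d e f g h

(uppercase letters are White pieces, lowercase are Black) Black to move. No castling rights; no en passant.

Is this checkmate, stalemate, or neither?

neither

Black to move; black king on e3.
In check: no.
Legal moves for Black include: Nh7, Nd7+, Ng6, Ne6, Kf4, Ke4, Kd4, Kf2, Ke2, Kd2, Nd3, Nb3, Ne2, Na2, f6, e6, d4, h3, ... (list truncated; more exist).
Black has legal moves and is not in check → neither.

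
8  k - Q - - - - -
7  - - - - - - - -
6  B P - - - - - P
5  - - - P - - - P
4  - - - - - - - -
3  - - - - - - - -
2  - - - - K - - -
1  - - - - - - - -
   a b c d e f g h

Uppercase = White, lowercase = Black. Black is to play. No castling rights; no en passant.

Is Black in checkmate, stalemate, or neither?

Black to move; black king on a8.
In check: yes, from the white queen on c8.
King squares — a7: attacked by Pb6; b7: attacked by Ba6; b8: attacked by Qc8.
Legal moves for Black: none.
In check with no legal moves → checkmate.

checkmate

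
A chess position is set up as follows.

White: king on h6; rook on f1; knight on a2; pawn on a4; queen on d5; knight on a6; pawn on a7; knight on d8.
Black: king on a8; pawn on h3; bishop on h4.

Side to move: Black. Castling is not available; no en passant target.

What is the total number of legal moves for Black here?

Black to move; king on a8.
In check: yes, from the white queen on d5.
Legal moves: Kxa7.
Count: 1.

1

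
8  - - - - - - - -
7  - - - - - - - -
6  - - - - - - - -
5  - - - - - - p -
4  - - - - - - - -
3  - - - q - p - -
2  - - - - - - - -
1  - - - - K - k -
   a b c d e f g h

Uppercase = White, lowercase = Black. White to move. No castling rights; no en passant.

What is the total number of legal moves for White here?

White to move; king on e1.
In check: no.
Legal moves: none.
Count: 0.

0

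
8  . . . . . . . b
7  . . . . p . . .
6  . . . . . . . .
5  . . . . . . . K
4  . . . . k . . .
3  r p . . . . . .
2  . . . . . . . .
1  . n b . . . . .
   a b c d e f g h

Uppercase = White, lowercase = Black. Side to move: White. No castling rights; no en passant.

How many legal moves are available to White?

3

White to move; king on h5.
In check: no.
Legal moves: Kg6, Kh4, Kg4.
Count: 3.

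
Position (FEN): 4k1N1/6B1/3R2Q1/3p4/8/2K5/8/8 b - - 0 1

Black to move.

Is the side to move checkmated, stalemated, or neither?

Black to move; black king on e8.
In check: yes, from the white queen on g6.
King squares — d7: attacked by Rd6; e7: attacked by Ng8; f7: attacked by Qg6; d8: attacked by Rd6; f8: attacked by Bg7.
Legal moves for Black: none.
In check with no legal moves → checkmate.

checkmate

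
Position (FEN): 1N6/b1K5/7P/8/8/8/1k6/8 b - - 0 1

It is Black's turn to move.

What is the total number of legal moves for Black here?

Black to move; king on b2.
In check: no.
Legal moves: Bxb8+, Bb6+, Bc5, Bd4, Be3, Bf2, Bg1, Kc3, Kb3, Ka3, Kc2, Ka2, Kc1, Kb1, Ka1.
Count: 15.

15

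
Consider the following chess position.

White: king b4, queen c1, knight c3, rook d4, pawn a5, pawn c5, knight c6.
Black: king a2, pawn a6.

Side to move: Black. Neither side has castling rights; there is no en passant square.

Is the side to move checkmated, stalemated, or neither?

Black to move; black king on a2.
In check: yes, from the white knight on c3.
King squares — a1: attacked by Qc1; b1: attacked by Qc1; b2: attacked by Qc1; a3: attacked by Qc1; b3: attacked by Kb4.
Legal moves for Black: none.
In check with no legal moves → checkmate.

checkmate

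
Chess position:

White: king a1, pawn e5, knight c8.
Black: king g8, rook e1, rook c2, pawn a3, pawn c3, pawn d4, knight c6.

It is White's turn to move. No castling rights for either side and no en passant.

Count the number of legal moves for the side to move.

White to move; king on a1.
In check: yes, from the black rook on e1.
Legal moves: none.
Count: 0.

0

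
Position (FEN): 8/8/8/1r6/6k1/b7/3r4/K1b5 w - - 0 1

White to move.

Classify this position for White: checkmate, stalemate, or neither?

stalemate

White to move; white king on a1.
In check: no.
King squares — b1: attacked by Rb5; a2: attacked by Rd2; b2: attacked by Bc1.
Legal moves for White: none.
Not in check and no legal moves → stalemate.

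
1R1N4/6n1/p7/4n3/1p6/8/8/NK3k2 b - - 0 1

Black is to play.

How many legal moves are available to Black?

19

Black to move; king on f1.
In check: no.
Legal moves: Ne8, Ne6, Nh5, Nf5, Nf7, Nd7, Ng6, Nc6, Ng4, Nc4, Nf3, Nd3, Kg2, Kf2, Ke2, Kg1, Ke1, a5, b3.
Count: 19.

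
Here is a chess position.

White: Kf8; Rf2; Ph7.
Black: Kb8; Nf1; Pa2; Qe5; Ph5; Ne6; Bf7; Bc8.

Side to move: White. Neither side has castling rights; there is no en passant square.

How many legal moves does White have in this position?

2

White to move; king on f8.
In check: yes, from the black knight on e6.
Legal moves: Kxf7, Ke7.
Count: 2.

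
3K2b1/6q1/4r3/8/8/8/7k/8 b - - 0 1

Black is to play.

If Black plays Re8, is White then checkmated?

After Re8: white king on d8; in check: yes, from the black rook on e8.
White has 1 legal reply: Kxe8.
In check but a legal move exists → not checkmate.

no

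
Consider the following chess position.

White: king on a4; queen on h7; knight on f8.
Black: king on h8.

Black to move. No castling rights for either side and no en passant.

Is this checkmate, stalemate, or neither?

checkmate

Black to move; black king on h8.
In check: yes, from the white queen on h7.
King squares — g7: attacked by Qh7; h7: attacked by Nf8; g8: attacked by Qh7.
Legal moves for Black: none.
In check with no legal moves → checkmate.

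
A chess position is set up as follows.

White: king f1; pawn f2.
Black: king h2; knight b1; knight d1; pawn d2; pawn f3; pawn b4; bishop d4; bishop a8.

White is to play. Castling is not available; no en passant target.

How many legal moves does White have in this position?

0

White to move; king on f1.
In check: no.
Legal moves: none.
Count: 0.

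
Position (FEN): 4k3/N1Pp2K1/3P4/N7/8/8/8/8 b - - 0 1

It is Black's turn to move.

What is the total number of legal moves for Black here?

Black to move; king on e8.
In check: no.
Legal moves: none.
Count: 0.

0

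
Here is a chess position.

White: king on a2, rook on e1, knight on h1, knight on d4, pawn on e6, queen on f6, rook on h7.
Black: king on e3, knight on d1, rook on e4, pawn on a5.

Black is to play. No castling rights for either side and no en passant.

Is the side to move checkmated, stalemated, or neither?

Black to move; black king on e3.
In check: yes, from the white rook on e1.
King squares — d2: available; e2: attacked by Re1; f2: attacked by Nh1; d3: available; f3: attacked by Nd4; d4: attacked by Qf6; e4: own rook; f4: attacked by Qf6.
Legal moves for Black: Kd3, Kd2.
Black is in check but has 2 legal moves → neither.

neither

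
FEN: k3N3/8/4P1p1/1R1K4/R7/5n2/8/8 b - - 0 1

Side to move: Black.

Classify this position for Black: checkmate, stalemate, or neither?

checkmate

Black to move; black king on a8.
In check: yes, from the white rook on a4.
King squares — a7: attacked by Ra4; b7: attacked by Rb5; b8: attacked by Rb5.
Legal moves for Black: none.
In check with no legal moves → checkmate.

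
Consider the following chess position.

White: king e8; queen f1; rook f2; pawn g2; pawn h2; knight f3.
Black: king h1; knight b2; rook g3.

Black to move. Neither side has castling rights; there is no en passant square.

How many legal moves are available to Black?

0

Black to move; king on h1.
In check: yes, from the white queen on f1.
Legal moves: none.
Count: 0.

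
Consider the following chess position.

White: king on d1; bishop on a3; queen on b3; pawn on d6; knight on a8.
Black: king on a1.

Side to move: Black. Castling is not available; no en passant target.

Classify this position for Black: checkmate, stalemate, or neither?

stalemate

Black to move; black king on a1.
In check: no.
King squares — b1: attacked by Qb3; a2: attacked by Qb3; b2: attacked by Ba3.
Legal moves for Black: none.
Not in check and no legal moves → stalemate.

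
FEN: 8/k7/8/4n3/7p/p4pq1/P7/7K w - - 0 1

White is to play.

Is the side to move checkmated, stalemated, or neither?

White to move; white king on h1.
In check: no.
King squares — g1: attacked by Qg3; g2: attacked by Pf3; h2: attacked by Qg3.
Legal moves for White: none.
Not in check and no legal moves → stalemate.

stalemate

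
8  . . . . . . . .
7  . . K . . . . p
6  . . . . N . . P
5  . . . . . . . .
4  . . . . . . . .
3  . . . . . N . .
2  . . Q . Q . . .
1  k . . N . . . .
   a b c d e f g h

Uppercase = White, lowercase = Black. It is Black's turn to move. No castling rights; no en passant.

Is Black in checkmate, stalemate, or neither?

stalemate

Black to move; black king on a1.
In check: no.
King squares — b1: attacked by Qc2; a2: attacked by Qc2; b2: attacked by Nd1.
Legal moves for Black: none.
Not in check and no legal moves → stalemate.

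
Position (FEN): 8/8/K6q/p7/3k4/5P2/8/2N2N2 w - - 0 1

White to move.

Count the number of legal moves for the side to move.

White to move; king on a6.
In check: yes, from the black queen on h6.
Legal moves: Kb7, Ka7, Kb5, Kxa5.
Count: 4.

4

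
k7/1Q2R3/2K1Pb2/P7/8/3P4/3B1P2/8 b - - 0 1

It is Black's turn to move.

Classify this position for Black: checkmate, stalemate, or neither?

checkmate

Black to move; black king on a8.
In check: yes, from the white queen on b7.
King squares — a7: attacked by Qb7; b7: attacked by Kc6; b8: attacked by Qb7.
Legal moves for Black: none.
In check with no legal moves → checkmate.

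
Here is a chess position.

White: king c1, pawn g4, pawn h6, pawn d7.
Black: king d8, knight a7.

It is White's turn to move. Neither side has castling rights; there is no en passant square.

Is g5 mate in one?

After g5: black king on d8; in check: no.
Black is not in check, so this cannot be checkmate.

no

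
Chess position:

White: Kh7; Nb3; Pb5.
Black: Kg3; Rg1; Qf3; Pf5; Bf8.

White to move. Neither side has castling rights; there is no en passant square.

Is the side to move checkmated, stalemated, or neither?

neither

White to move; white king on h7.
In check: no.
Legal moves for White: Kh8, Kg8, Kg6, Nc5, Na5, Nd4, Nd2, Nc1, Na1, b6.
White has 10 legal moves and is not in check → neither.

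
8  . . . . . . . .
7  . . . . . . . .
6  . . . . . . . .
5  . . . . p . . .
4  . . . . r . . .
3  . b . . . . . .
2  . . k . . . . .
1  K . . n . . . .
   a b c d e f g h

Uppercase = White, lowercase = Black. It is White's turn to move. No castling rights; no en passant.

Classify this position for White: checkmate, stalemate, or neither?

White to move; white king on a1.
In check: no.
King squares — b1: attacked by Kc2; a2: attacked by Bb3; b2: attacked by Nd1.
Legal moves for White: none.
Not in check and no legal moves → stalemate.

stalemate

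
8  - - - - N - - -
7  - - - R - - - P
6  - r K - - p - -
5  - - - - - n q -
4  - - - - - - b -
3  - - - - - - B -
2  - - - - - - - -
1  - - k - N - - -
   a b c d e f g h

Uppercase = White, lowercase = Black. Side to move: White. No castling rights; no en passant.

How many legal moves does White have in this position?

White to move; king on c6.
In check: yes, from the black rook on b6.
Legal moves: Kc7, Kxb6, Kd5, Kc5.
Count: 4.

4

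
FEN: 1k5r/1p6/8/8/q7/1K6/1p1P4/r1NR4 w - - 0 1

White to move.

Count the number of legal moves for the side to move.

White to move; king on b3.
In check: yes, from the black queen on a4.
Legal moves: Kc3, Kxb2.
Count: 2.

2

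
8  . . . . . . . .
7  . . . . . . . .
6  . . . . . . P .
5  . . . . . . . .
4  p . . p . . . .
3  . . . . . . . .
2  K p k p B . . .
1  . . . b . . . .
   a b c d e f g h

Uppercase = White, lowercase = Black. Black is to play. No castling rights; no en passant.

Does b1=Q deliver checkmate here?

no

After b1=Q: white king on a2; in check: yes, from the black queen on b1.
White has 1 legal reply: Ka3.
In check but a legal move exists → not checkmate.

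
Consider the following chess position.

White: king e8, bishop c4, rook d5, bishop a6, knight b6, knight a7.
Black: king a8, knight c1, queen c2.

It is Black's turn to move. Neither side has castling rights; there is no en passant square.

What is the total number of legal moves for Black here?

Black to move; king on a8.
In check: yes, from the white knight on b6.
Legal moves: Kb8, Kxa7.
Count: 2.

2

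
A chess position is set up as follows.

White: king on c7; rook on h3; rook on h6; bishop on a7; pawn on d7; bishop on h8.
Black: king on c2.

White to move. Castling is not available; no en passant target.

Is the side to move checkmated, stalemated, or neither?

neither

White to move; white king on c7.
In check: no.
Legal moves for White include: Bg7, Bf6, Be5, Bhd4, Bc3, Bb2, Ba1, Kd8, Kc8, Kb8, Kb7, Kd6, Kc6, Kb6, Bb8, Bb6, Bc5, Bad4, ... (list truncated; more exist).
White has legal moves and is not in check → neither.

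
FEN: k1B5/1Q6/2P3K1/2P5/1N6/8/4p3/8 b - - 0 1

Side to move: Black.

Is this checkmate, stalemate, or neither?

checkmate

Black to move; black king on a8.
In check: yes, from the white queen on b7.
King squares — a7: attacked by Qb7; b7: attacked by Pc6; b8: attacked by Qb7.
Legal moves for Black: none.
In check with no legal moves → checkmate.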